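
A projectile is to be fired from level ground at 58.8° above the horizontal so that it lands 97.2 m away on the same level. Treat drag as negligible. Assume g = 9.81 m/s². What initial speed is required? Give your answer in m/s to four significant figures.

Level-ground range: R = v₀² sin(2θ)/g, so v₀ = √(gR / sin 2θ).
v₀ = √(9.81 × 97.2 / sin 117.6°) = √(953.5 / 0.8862) = √1076.0 = 32.80 m/s.

32.80 m/s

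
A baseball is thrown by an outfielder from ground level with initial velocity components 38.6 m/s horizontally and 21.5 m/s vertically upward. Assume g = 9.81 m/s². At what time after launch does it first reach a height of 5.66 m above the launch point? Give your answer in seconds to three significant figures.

0.281 s

Height y(t) = 21.50 t − 4.905 t² = 5.66 gives 4.905 t² − 21.50 t + 5.66 = 0.
t = [21.50 ± √(21.50² − 2·9.81·5.66)] / 9.81 = (21.50 ± 18.74) / 9.81, so t = 0.2813 s or t = 4.102 s.
The first (ascending) time is 0.2813 s.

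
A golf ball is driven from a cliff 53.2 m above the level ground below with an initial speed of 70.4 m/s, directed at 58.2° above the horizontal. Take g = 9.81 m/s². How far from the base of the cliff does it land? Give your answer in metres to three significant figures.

Resolve: vₓ = 70.40 cos 58.2° = 37.10 m/s and v_y0 = 70.40 sin 58.2° = 59.83 m/s.
Vertical motion (up positive, ground at y = 0): 4.905 t² − (59.83) t − 53.2 = 0, so t = (59.83 + √(59.83² + 2·9.81·53.2)) / 9.81 = (59.83 + 68.00) / 9.81 = 13.03 s.
Horizontal distance: R = vₓ t = 37.10 × 13.03 = 483.4 m.

483 m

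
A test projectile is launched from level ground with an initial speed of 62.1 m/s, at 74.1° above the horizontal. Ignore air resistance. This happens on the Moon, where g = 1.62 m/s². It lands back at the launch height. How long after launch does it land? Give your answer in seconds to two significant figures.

Components: vₓ = 62.10 cos 74.1° = 17.01 m/s, v_y0 = 62.10 sin 74.1° = 59.72 m/s.
Time of flight on level ground: T = 2 v_y0 / g = 2 × 59.72 / 1.62 = 73.73 s.

74 s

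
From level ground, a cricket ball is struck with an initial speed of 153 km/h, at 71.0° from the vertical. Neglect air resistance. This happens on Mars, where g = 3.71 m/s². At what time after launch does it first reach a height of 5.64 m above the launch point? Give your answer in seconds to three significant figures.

Convert: 153 km/h = 153/3.6 = 42.50 m/s.
vₓ = 42.50 sin 71.0° = 40.18 m/s; v_y0 = 42.50 cos 71.0° = 13.84 m/s.
Require v_y0 t − ½ g t² = 5.64, i.e. 1.855 t² − 13.84 t + 5.64 = 0.
t = [13.84 ± √(13.84² − 2·3.71·5.64)] / 3.71 = (13.84 ± 12.23) / 3.71, so t = 0.4327 s or t = 7.026 s.
The first (ascending) time is 0.4327 s.

0.433 s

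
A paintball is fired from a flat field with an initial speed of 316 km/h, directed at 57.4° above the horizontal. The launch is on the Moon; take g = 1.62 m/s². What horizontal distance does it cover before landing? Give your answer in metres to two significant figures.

4300 m

Convert: 316 km/h = 316/3.6 = 87.78 m/s.
vₓ = 87.78 cos 57.4° = 47.29 m/s; v_y0 = 87.78 sin 57.4° = 73.95 m/s.
Time aloft: T = 2 v_y0 / g = 2 × 73.95 / 1.62 = 91.29 s.
Range: R = vₓ T = 47.29 × 91.29 = 4318 m.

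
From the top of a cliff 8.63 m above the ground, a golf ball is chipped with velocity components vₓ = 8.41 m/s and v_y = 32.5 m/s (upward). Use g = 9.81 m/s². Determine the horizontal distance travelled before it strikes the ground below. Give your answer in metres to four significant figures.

57.87 m

Vertical motion (up positive, ground at y = 0): 4.905 t² − (32.50) t − 8.63 = 0, so t = (32.50 + √(32.50² + 2·9.81·8.63)) / 9.81 = (32.50 + 35.01) / 9.81 = 6.882 s.
Horizontal distance: R = vₓ t = 8.410 × 6.882 = 57.87 m.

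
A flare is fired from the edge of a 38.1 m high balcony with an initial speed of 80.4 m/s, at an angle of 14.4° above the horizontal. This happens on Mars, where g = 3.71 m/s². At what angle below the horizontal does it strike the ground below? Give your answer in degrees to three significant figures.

vₓ = 80.40 cos 14.4° = 77.87 m/s; v_y0 = 80.40 sin 14.4° = 19.99 m/s.
With up positive and y = 0 at the ground: y(t) = 38.1 + (19.99) t − 1.855 t². Setting y = 0 and taking the positive root: t = [19.99 + √(19.99² + 2·3.71·38.1)] / 3.71 = (19.99 + 26.12) / 3.71 = 12.43 s.
At impact: v_y = v_y0 − g t = −26.12 m/s; vₓ = 77.87 m/s.
Angle below horizontal: arctan(|v_y|/vₓ) = arctan(26.12/77.87) = 18.55°.

18.5°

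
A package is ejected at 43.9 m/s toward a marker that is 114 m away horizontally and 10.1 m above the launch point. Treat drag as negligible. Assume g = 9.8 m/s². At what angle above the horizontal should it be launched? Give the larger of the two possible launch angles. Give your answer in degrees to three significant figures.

Trajectory: y = x tanθ − g x² (1 + tan²θ)/(2v₀²). With x = 114, y = 10.1, v₀ = 43.9, g = 9.80:
33.04 tan²θ − 114 tanθ + (43.14) = 0.
tanθ = [114 ± √(114² − 4 × 33.04 × (43.14))] / (2 × 33.04) = (114 ± 85.40) / 66.09, giving tanθ = 0.4327 or 3.017.
θ = 23.40° or 71.66°; the larger is 71.66°.

71.7°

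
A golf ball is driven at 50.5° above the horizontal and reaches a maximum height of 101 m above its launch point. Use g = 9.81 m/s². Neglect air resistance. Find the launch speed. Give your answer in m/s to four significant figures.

57.69 m/s

At the peak v_y = 0, so v_y0 = √(2gH) = √(2 × 9.81 × 101) = 44.52 m/s.
v_y0 = v₀ sin θ ⇒ v₀ = 44.52 / sin 50.5° = 57.69 m/s.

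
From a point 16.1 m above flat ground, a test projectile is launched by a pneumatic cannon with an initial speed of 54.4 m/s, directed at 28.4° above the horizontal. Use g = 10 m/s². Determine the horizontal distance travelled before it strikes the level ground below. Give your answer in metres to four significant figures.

274.5 m

Resolve: vₓ = 54.40 cos 28.4° = 47.85 m/s and v_y0 = 54.40 sin 28.4° = 25.87 m/s.
With up positive and y = 0 at the ground: y(t) = 16.1 + (25.87) t − 5.000 t². Setting y = 0 and taking the positive root: t = [25.87 + √(25.87² + 2·10.0·16.1)] / 10.0 = (25.87 + 31.49) / 10.0 = 5.736 s.
Horizontal distance: R = vₓ t = 47.85 × 5.736 = 274.5 m.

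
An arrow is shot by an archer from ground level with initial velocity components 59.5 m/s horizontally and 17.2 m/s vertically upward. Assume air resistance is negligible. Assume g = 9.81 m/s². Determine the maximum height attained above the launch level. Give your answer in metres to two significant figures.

15 m

Peak height H = v_y0² / (2g) = 295.84 / 19.62 = 15.08 m.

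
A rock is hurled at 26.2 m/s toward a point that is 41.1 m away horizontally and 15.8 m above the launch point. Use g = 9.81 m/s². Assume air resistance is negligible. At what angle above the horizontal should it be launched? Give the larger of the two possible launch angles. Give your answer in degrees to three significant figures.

Trajectory: y = x tanθ − g x² (1 + tan²θ)/(2v₀²). With x = 41.1, y = 15.8, v₀ = 26.2, g = 9.81:
12.07 tan²θ − 41.1 tanθ + (27.87) = 0.
tanθ = [41.1 ± √(41.1² − 4 × 12.07 × (27.87))] / (2 × 12.07) = (41.1 ± 18.54) / 24.14, giving tanθ = 0.9347 or 2.470.
θ = 43.07° or 67.96°; the larger is 67.96°.

68.0°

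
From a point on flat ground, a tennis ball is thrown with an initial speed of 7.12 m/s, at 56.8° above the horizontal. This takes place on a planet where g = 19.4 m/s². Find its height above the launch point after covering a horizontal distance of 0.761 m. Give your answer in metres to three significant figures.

0.793 m

Components: vₓ = 7.120 cos 56.8° = 3.899 m/s, v_y0 = 7.120 sin 56.8° = 5.958 m/s.
x = vₓ t ⇒ t = 0.761/3.899 = 0.1952 s.
Height: y = v_y0 t − ½ g t² = 5.958 × 0.1952 − 9.700 × 0.1952² = 1.163 − 0.3696 = 0.7933 m.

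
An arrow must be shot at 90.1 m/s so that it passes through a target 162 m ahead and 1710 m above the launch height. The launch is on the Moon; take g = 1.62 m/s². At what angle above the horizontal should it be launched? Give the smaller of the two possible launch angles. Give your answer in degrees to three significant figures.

Trajectory: y = x tanθ − g x² (1 + tan²θ)/(2v₀²). With x = 162, y = 1710, v₀ = 90.1, g = 1.62:
2.619 tan²θ − 162 tanθ + (1713) = 0.
tanθ = [162 ± √(162² − 4 × 2.619 × (1713))] / (2 × 2.619) = (162 ± 91.13) / 5.237, giving tanθ = 13.53 or 48.33.
θ = 85.77° or 88.81°; the smaller is 85.77°.

85.8°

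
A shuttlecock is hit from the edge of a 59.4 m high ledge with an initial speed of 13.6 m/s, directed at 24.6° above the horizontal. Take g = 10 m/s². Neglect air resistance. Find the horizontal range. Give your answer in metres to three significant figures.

50.2 m

Components: vₓ = 13.60 cos 24.6° = 12.37 m/s, v_y0 = 13.60 sin 24.6° = 5.661 m/s.
The projectile lands when y = 59.4 + (5.661) t − ½·10.0·t² = 0. Positive root: t = (5.661 + √(5.661² + 2·10.0·59.4)) / 10.0 = (5.661 + 34.93) / 10.0 = 4.059 s.
Horizontal distance: R = vₓ t = 12.37 × 4.059 = 50.19 m.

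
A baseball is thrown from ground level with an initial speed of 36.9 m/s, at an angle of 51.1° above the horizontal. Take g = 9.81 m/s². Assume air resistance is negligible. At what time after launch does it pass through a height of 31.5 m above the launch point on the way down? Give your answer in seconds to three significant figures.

4.39 s

Resolve: vₓ = 36.90 cos 51.1° = 23.17 m/s and v_y0 = 36.90 sin 51.1° = 28.72 m/s.
Require v_y0 t − ½ g t² = 31.5, i.e. 4.905 t² − 28.72 t + 31.5 = 0.
t = [28.72 ± √(28.72² − 2·9.81·31.5)] / 9.81 = (28.72 ± 14.38) / 9.81, so t = 1.462 s or t = 4.393 s.
The descending-branch root is 4.393 s.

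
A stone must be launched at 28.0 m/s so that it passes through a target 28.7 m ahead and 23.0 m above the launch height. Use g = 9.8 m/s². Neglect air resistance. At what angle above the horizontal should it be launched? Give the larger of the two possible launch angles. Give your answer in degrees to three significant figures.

Trajectory: y = x tanθ − g x² (1 + tan²θ)/(2v₀²). With x = 28.7, y = 23.0, v₀ = 28.0, g = 9.80:
5.148 tan²θ − 28.7 tanθ + (28.15) = 0.
tanθ = [28.7 ± √(28.7² − 4 × 5.148 × (28.15))] / (2 × 5.148) = (28.7 ± 15.62) / 10.30, giving tanθ = 1.270 or 4.305.
θ = 51.79° or 76.92°; the larger is 76.92°.

76.9°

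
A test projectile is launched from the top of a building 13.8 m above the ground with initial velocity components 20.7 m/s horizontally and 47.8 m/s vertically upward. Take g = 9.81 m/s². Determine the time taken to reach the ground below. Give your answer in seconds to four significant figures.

With up positive and y = 0 at the ground: y(t) = 13.8 + (47.80) t − 4.905 t². Setting y = 0 and taking the positive root: t = [47.80 + √(47.80² + 2·9.81·13.8)] / 9.81 = (47.80 + 50.55) / 9.81 = 10.03 s.

10.03 s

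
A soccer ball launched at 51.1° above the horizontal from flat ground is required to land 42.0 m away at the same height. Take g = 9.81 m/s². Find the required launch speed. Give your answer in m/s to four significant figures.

20.53 m/s

On level ground R = v₀² sin 2θ / g ⇒ v₀ = √(gR / sin 2θ).
v₀ = √(9.81 × 42.0 / sin 102.2°) = √(412.0 / 0.9774) = √421.54 = 20.53 m/s.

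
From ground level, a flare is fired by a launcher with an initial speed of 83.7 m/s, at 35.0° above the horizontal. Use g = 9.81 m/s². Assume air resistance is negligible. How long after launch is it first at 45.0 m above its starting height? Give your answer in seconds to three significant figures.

Resolve: vₓ = 83.70 cos 35.0° = 68.56 m/s and v_y0 = 83.70 sin 35.0° = 48.01 m/s.
Set y = v_y0 t − ½ g t² = 45.0: 4.905 t² − 48.01 t + 45.0 = 0.
t = [48.01 ± √(48.01² − 2·9.81·45.0)] / 9.81 = (48.01 ± 37.71) / 9.81, so t = 1.050 s or t = 8.738 s.
The first (ascending) time is 1.050 s.

1.05 s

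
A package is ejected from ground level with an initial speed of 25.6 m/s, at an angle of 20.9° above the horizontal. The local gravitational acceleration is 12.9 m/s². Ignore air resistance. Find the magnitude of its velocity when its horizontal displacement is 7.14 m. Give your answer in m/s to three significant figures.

24.5 m/s

vₓ = 25.60 cos 20.9° = 23.92 m/s; v_y0 = 25.60 sin 20.9° = 9.132 m/s.
x = vₓ t ⇒ t = 7.14/23.92 = 0.2985 s.
Vertical velocity there: v_y = v_y0 − g t = 9.132 − 12.9 × 0.2985 = 5.281 m/s.
Speed: √(vₓ² + v_y²) = √(23.92² + 5.281²) = 24.49 m/s.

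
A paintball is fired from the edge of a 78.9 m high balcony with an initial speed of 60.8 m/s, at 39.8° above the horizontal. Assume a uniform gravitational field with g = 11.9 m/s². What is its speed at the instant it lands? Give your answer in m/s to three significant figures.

74.7 m/s

Components: vₓ = 60.80 cos 39.8° = 46.71 m/s, v_y0 = 60.80 sin 39.8° = 38.92 m/s.
The projectile lands when y = 78.9 + (38.92) t − ½·11.9·t² = 0. Positive root: t = (38.92 + √(38.92² + 2·11.9·78.9)) / 11.9 = (38.92 + 58.25) / 11.9 = 8.165 s.
Vertical velocity at impact: v_y = v_y0 − g t = 38.92 − 11.9 × 8.165 = −58.25 m/s.
Speed: |v| = √(vₓ² + v_y²) = √(46.71² + 58.25²) = 74.66 m/s.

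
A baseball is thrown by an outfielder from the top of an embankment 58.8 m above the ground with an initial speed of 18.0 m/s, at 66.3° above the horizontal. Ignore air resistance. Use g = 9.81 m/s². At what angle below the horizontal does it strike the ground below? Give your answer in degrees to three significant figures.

79.2°

Components: vₓ = 18.00 cos 66.3° = 7.235 m/s, v_y0 = 18.00 sin 66.3° = 16.48 m/s.
With up positive and y = 0 at the ground: y(t) = 58.8 + (16.48) t − 4.905 t². Setting y = 0 and taking the positive root: t = [16.48 + √(16.48² + 2·9.81·58.8)] / 9.81 = (16.48 + 37.75) / 9.81 = 5.529 s.
At impact: v_y = v_y0 − g t = −37.75 m/s; vₓ = 7.235 m/s.
Angle below horizontal: arctan(|v_y|/vₓ) = arctan(37.75/7.235) = 79.15°.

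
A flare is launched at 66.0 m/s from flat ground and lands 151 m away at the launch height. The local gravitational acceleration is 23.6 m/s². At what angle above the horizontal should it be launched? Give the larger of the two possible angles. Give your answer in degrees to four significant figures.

62.55°

R = v₀² sin 2θ / g gives sin 2θ = gR/v₀² = 23.6·151/66.0² = 0.8181.
2θ = 54.89° or 180° − 54.89° = 125.1°, so θ = 27.45° or 62.55°.
The larger angle is 62.55°.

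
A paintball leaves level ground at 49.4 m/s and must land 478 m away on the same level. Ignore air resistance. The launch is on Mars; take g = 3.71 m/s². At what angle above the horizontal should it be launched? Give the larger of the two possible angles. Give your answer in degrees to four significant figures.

66.70°

From R = (v₀²/g) sin 2θ: sin 2θ = 3.71 × 478 / 2440.4 = 0.7267.
2θ = 46.61° or 180° − 46.61° = 133.4°, so θ = 23.30° or 66.70°.
The larger angle is 66.70°.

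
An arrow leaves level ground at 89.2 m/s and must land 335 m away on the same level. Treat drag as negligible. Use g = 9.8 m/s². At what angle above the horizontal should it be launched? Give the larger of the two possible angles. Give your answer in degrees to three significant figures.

From R = (v₀²/g) sin 2θ: sin 2θ = 9.80 × 335 / 7956.6 = 0.4126.
2θ = 24.37° or 180° − 24.37° = 155.6°, so θ = 12.18° or 77.82°.
The larger angle is 77.82°.

77.8°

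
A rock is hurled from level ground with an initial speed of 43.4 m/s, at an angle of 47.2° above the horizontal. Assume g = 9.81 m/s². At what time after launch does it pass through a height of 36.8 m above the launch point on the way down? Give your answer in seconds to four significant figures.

4.988 s

vₓ = 43.40 cos 47.2° = 29.49 m/s; v_y0 = 43.40 sin 47.2° = 31.84 m/s.
Height y(t) = 31.84 t − 4.905 t² = 36.8 gives 4.905 t² − 31.84 t + 36.8 = 0.
Quadratic formula: t = (31.84 ± √292.02) / 9.81 = (31.84 ± 17.09) / 9.81 → t = 1.504 s or 4.988 s.
The descending-branch root is 4.988 s.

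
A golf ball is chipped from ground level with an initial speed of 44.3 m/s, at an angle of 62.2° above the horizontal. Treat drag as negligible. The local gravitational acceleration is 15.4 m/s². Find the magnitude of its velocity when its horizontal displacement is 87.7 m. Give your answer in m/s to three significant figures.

33.4 m/s

vₓ = 44.30 cos 62.2° = 20.66 m/s; v_y0 = 44.30 sin 62.2° = 39.19 m/s.
At x = 87.7 m, t = x/vₓ = 87.7/20.66 = 4.245 s.
Vertical velocity there: v_y = v_y0 − g t = 39.19 − 15.4 × 4.245 = −26.18 m/s.
Speed: √(vₓ² + v_y²) = √(20.66² + 26.18²) = 33.35 m/s.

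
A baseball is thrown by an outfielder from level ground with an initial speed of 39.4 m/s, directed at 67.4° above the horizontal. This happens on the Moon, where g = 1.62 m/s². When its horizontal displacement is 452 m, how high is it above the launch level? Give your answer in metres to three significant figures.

vₓ = 39.40 cos 67.4° = 15.14 m/s; v_y0 = 39.40 sin 67.4° = 36.37 m/s.
Time to reach x = 452 m: t = x/vₓ = 452/15.14 = 29.85 s.
Height: y = v_y0 t − ½ g t² = 36.37 × 29.85 − 0.8100 × 29.85² = 1086 − 721.8 = 364.0 m.

364 m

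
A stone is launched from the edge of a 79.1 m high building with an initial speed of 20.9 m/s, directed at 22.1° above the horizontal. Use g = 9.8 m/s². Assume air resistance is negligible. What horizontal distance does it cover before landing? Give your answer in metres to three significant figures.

94.9 m

Horizontal component vₓ = 20.90 cos 22.1° = 19.36 m/s; vertical v_y0 = 20.90 sin 22.1° = 7.863 m/s.
The projectile lands when y = 79.1 + (7.863) t − ½·9.80·t² = 0. Positive root: t = (7.863 + √(7.863² + 2·9.80·79.1)) / 9.80 = (7.863 + 40.15) / 9.80 = 4.900 s.
Horizontal distance: R = vₓ t = 19.36 × 4.900 = 94.88 m.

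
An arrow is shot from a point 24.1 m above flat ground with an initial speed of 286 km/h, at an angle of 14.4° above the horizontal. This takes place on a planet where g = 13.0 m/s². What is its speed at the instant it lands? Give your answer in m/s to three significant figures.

Convert: 286 km/h = 286/3.6 = 79.44 m/s.
Resolve: vₓ = 79.44 cos 14.4° = 76.95 m/s and v_y0 = 79.44 sin 14.4° = 19.76 m/s.
The projectile lands when y = 24.1 + (19.76) t − ½·13.0·t² = 0. Positive root: t = (19.76 + √(19.76² + 2·13.0·24.1)) / 13.0 = (19.76 + 31.89) / 13.0 = 3.973 s.
Vertical velocity at impact: v_y = v_y0 − g t = 19.76 − 13.0 × 3.973 = −31.89 m/s.
Speed: |v| = √(vₓ² + v_y²) = √(76.95² + 31.89²) = 83.29 m/s.

83.3 m/s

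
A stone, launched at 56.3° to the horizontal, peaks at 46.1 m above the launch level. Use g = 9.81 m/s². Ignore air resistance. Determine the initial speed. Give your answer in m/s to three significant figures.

36.1 m/s

At the peak v_y = 0, so v_y0 = √(2gH) = √(2 × 9.81 × 46.1) = 30.07 m/s.
v_y0 = v₀ sin θ ⇒ v₀ = 30.07 / sin 56.3° = 36.15 m/s.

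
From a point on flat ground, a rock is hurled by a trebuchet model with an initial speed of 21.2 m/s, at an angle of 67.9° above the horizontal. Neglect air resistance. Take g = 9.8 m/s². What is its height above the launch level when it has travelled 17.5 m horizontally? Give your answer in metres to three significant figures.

vₓ = 21.20 cos 67.9° = 7.976 m/s; v_y0 = 21.20 sin 67.9° = 19.64 m/s.
x = vₓ t ⇒ t = 17.5/7.976 = 2.194 s.
Height: y = v_y0 t − ½ g t² = 19.64 × 2.194 − 4.900 × 2.194² = 43.10 − 23.59 = 19.51 m.

19.5 m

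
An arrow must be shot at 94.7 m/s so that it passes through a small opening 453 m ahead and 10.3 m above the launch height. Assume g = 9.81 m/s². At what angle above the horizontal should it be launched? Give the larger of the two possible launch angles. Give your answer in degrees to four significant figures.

Trajectory: y = x tanθ − g x² (1 + tan²θ)/(2v₀²). With x = 453, y = 10.3, v₀ = 94.7, g = 9.81:
112.2 tan²θ − 453 tanθ + (122.5) = 0.
tanθ = [453 ± √(453² − 4 × 112.2 × (122.5))] / (2 × 112.2) = (453 ± 387.6) / 224.5, giving tanθ = 0.2916 or 3.745.
θ = 16.25° or 75.05°; the larger is 75.05°.

75.05°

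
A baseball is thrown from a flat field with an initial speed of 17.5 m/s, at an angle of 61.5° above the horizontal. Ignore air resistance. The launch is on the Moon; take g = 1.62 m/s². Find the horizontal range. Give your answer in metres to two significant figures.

Components: vₓ = 17.50 cos 61.5° = 8.350 m/s, v_y0 = 17.50 sin 61.5° = 15.38 m/s.
Flight time T = 2 v_y0 / g = 18.99 s.
Range: R = vₓ T = 8.350 × 18.99 = 158.5 m.

160 m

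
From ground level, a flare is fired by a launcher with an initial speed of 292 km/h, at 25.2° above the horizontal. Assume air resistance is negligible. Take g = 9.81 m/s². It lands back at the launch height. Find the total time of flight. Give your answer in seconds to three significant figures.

Convert: 292 km/h = 292/3.6 = 81.11 m/s.
Components: vₓ = 81.11 cos 25.2° = 73.39 m/s, v_y0 = 81.11 sin 25.2° = 34.54 m/s.
Landing at launch height ⇒ T = 2 v_y0 / g = 2 × 34.54 / 9.81 = 7.041 s.

7.04 s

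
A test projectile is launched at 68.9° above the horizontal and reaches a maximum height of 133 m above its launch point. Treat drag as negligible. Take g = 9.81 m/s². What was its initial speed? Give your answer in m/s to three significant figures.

54.8 m/s

At the peak v_y = 0, so v_y0 = √(2gH) = √(2 × 9.81 × 133) = 51.08 m/s.
v_y0 = v₀ sin θ ⇒ v₀ = 51.08 / sin 68.9° = 54.75 m/s.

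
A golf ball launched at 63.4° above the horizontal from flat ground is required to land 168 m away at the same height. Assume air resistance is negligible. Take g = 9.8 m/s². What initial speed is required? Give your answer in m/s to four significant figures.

Level-ground range: R = v₀² sin(2θ)/g, so v₀ = √(gR / sin 2θ).
v₀ = √(9.80 × 168 / sin 126.8°) = √(1646 / 0.8007) = √2056.1 = 45.34 m/s.

45.34 m/s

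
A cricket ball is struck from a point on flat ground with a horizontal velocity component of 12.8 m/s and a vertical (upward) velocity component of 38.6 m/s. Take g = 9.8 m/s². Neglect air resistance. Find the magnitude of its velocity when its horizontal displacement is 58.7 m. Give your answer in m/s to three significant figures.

x = vₓ t ⇒ t = 58.7/12.80 = 4.586 s.
Vertical velocity there: v_y = v_y0 − g t = 38.60 − 9.80 × 4.586 = −6.342 m/s.
Speed: √(vₓ² + v_y²) = √(12.80² + 6.342²) = 14.29 m/s.

14.3 m/s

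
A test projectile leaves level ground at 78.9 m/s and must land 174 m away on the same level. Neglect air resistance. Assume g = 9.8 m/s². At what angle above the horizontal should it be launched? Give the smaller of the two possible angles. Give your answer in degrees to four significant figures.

7.949°

Level-ground range R = v₀² sin(2θ)/g ⇒ sin(2θ) = gR/v₀² = 9.80 × 174 / 78.9² = 0.2739.
2θ = 15.90° or 180° − 15.90° = 164.1°, so θ = 7.949° or 82.05°.
The smaller angle is 7.949°.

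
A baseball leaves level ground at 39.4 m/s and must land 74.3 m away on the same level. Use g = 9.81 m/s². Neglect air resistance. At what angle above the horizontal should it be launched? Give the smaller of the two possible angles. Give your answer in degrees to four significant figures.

14.00°

R = v₀² sin 2θ / g gives sin 2θ = gR/v₀² = 9.81·74.3/39.4² = 0.4695.
2θ = 28.00° or 180° − 28.00° = 152.0°, so θ = 14.00° or 76.00°.
The smaller angle is 14.00°.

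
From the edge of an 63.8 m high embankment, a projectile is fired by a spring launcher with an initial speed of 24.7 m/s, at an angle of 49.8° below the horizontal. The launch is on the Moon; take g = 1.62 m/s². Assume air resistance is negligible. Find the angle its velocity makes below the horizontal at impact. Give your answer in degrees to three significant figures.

vₓ = 24.70 cos 49.8° = 15.94 m/s; v_y0 = −18.87 m/s (downward).
With up positive and y = 0 at the ground: y(t) = 63.8 + (−18.87) t − 0.8100 t². Setting y = 0 and taking the positive root: t = [−18.87 + √(18.87² + 2·1.62·63.8)] / 1.62 = (−18.87 + 23.72) / 1.62 = 2.996 s.
At impact: v_y = v_y0 − g t = −23.72 m/s; vₓ = 15.94 m/s.
Angle below horizontal: arctan(|v_y|/vₓ) = arctan(23.72/15.94) = 56.09°.

56.1°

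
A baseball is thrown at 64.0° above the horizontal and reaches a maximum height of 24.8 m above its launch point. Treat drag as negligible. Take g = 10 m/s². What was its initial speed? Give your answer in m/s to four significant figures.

24.78 m/s

At the peak v_y = 0, so v_y0 = √(2gH) = √(2 × 10.0 × 24.8) = 22.27 m/s.
v_y0 = v₀ sin θ ⇒ v₀ = 22.27 / sin 64.0° = 24.78 m/s.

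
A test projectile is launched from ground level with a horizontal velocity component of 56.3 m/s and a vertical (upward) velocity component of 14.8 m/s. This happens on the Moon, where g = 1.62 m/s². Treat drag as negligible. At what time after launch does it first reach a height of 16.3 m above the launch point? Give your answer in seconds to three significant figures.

Height y(t) = 14.80 t − 0.8100 t² = 16.3 gives 0.8100 t² − 14.80 t + 16.3 = 0.
t = [14.80 ± √(14.80² − 2·1.62·16.3)] / 1.62 = (14.80 ± 12.89) / 1.62, so t = 1.177 s or t = 17.09 s.
The first (ascending) time is 1.177 s.

1.18 s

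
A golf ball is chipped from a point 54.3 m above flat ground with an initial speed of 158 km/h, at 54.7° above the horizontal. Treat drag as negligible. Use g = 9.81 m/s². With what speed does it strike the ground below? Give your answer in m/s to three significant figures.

Convert: 158 km/h = 158/3.6 = 43.89 m/s.
Horizontal component vₓ = 43.89 cos 54.7° = 25.36 m/s; vertical v_y0 = 43.89 sin 54.7° = 35.82 m/s.
With up positive and y = 0 at the ground: y(t) = 54.3 + (35.82) t − 4.905 t². Setting y = 0 and taking the positive root: t = [35.82 + √(35.82² + 2·9.81·54.3)] / 9.81 = (35.82 + 48.46) / 9.81 = 8.591 s.
Vertical velocity at impact: v_y = v_y0 − g t = 35.82 − 9.81 × 8.591 = −48.46 m/s.
Speed: |v| = √(vₓ² + v_y²) = √(25.36² + 48.46²) = 54.70 m/s.

54.7 m/s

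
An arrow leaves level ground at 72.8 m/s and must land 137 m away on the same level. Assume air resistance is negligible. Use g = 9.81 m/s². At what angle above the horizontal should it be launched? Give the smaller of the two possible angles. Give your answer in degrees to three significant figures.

Level-ground range R = v₀² sin(2θ)/g ⇒ sin(2θ) = gR/v₀² = 9.81 × 137 / 72.8² = 0.2536.
2θ = 14.69° or 180° − 14.69° = 165.3°, so θ = 7.345° or 82.66°.
The smaller angle is 7.345°.

7.34°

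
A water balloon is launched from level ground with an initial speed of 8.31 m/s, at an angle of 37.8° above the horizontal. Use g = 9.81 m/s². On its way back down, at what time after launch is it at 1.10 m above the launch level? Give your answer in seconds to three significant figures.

Resolve: vₓ = 8.310 cos 37.8° = 6.566 m/s and v_y0 = 8.310 sin 37.8° = 5.093 m/s.
Set y = v_y0 t − ½ g t² = 1.10: 4.905 t² − 5.093 t + 1.10 = 0.
t = [5.093 ± √(5.093² − 2·9.81·1.10)] / 9.81 = (5.093 ± 2.088) / 9.81, so t = 0.3064 s or t = 0.7320 s.
The descending-branch root is 0.7320 s.

0.732 s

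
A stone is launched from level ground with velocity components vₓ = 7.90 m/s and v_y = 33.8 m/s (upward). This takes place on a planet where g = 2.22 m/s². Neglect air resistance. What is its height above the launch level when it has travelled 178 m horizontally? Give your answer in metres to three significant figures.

x = vₓ t ⇒ t = 178/7.900 = 22.53 s.
Height: y = v_y0 t − ½ g t² = 33.80 × 22.53 − 1.110 × 22.53² = 761.6 − 563.5 = 198.1 m.

198 m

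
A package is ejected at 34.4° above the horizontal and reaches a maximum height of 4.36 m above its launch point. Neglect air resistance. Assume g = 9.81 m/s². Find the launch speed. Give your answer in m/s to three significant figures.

At the peak v_y = 0, so v_y0 = √(2gH) = √(2 × 9.81 × 4.36) = 9.249 m/s.
v_y0 = v₀ sin θ ⇒ v₀ = 9.249 / sin 34.4° = 16.37 m/s.

16.4 m/s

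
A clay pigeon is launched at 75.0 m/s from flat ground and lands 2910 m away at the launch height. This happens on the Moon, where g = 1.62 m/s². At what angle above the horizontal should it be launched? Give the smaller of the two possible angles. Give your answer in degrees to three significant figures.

From R = (v₀²/g) sin 2θ: sin 2θ = 1.62 × 2910 / 5625.0 = 0.8381.
2θ = 56.94° or 180° − 56.94° = 123.1°, so θ = 28.47° or 61.53°.
The smaller angle is 28.47°.

28.5°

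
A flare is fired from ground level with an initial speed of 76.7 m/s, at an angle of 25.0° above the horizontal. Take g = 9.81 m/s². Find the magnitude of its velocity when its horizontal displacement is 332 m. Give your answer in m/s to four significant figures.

71.00 m/s

vₓ = 76.70 cos 25.0° = 69.51 m/s; v_y0 = 76.70 sin 25.0° = 32.41 m/s.
Time to reach x = 332 m: t = x/vₓ = 332/69.51 = 4.776 s.
Vertical velocity there: v_y = v_y0 − g t = 32.41 − 9.81 × 4.776 = −14.44 m/s.
Speed: √(vₓ² + v_y²) = √(69.51² + 14.44²) = 71.00 m/s.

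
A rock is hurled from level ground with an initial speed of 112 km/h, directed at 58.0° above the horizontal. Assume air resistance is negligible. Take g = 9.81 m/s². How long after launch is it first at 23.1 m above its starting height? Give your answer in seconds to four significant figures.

Convert: 112 km/h = 112/3.6 = 31.11 m/s.
Components: vₓ = 31.11 cos 58.0° = 16.49 m/s, v_y0 = 31.11 sin 58.0° = 26.38 m/s.
Require v_y0 t − ½ g t² = 23.1, i.e. 4.905 t² − 26.38 t + 23.1 = 0.
t = [26.38 ± √(26.38² − 2·9.81·23.1)] / 9.81 = (26.38 ± 15.58) / 9.81, so t = 1.101 s or t = 4.278 s.
The first (ascending) time is 1.101 s.

1.101 s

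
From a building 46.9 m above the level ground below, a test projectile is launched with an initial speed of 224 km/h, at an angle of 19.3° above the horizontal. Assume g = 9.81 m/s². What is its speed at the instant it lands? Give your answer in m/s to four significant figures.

69.22 m/s

Convert: 224 km/h = 224/3.6 = 62.22 m/s.
vₓ = 62.22 cos 19.3° = 58.73 m/s; v_y0 = 62.22 sin 19.3° = 20.57 m/s.
Vertical motion (up positive, ground at y = 0): 4.905 t² − (20.57) t − 46.9 = 0, so t = (20.57 + √(20.57² + 2·9.81·46.9)) / 9.81 = (20.57 + 36.65) / 9.81 = 5.832 s.
Vertical velocity at impact: v_y = v_y0 − g t = 20.57 − 9.81 × 5.832 = −36.65 m/s.
Speed: |v| = √(vₓ² + v_y²) = √(58.73² + 36.65²) = 69.22 m/s.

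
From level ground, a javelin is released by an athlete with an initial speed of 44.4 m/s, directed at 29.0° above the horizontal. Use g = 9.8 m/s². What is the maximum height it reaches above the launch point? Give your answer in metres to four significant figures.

23.64 m

vₓ = 44.40 cos 29.0° = 38.83 m/s; v_y0 = 44.40 sin 29.0° = 21.53 m/s.
Peak height H = v_y0² / (2g) = 463.35 / 19.60 = 23.64 m.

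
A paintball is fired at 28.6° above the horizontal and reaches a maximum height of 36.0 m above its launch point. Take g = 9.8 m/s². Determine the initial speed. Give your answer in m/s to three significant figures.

At the peak v_y = 0, so v_y0 = √(2gH) = √(2 × 9.80 × 36.0) = 26.56 m/s.
v_y0 = v₀ sin θ ⇒ v₀ = 26.56 / sin 28.6° = 55.49 m/s.

55.5 m/s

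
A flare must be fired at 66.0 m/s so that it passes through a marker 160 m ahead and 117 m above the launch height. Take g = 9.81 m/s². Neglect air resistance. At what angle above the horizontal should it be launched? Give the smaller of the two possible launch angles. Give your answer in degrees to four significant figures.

Trajectory: y = x tanθ − g x² (1 + tan²θ)/(2v₀²). With x = 160, y = 117, v₀ = 66.0, g = 9.81:
28.83 tan²θ − 160 tanθ + (145.8) = 0.
tanθ = [160 ± √(160² − 4 × 28.83 × (145.8))] / (2 × 28.83) = (160 ± 93.73) / 57.65, giving tanθ = 1.149 or 4.401.
θ = 48.98° or 77.20°; the smaller is 48.98°.

48.98°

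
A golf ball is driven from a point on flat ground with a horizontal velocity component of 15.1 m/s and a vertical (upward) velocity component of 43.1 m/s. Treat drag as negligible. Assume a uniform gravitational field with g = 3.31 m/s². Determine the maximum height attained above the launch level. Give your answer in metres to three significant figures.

Peak height H = v_y0² / (2g) = 1857.6 / 6.620 = 280.6 m.

281 m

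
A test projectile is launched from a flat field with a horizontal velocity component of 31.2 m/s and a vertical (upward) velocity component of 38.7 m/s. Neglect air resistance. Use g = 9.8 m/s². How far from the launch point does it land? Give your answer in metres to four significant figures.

Flight time T = 2 v_y0 / g = 7.898 s.
Horizontal distance R = vₓ T = 31.20 × 7.898 = 246.4 m.

246.4 m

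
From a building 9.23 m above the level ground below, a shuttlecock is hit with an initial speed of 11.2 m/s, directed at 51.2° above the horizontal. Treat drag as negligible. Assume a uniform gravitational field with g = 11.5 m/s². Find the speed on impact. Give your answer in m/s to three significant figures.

Components: vₓ = 11.20 cos 51.2° = 7.018 m/s, v_y0 = 11.20 sin 51.2° = 8.729 m/s.
The projectile lands when y = 9.23 + (8.729) t − ½·11.5·t² = 0. Positive root: t = (8.729 + √(8.729² + 2·11.5·9.23)) / 11.5 = (8.729 + 16.98) / 11.5 = 2.236 s.
Vertical velocity at impact: v_y = v_y0 − g t = 8.729 − 11.5 × 2.236 = −16.98 m/s.
Speed: |v| = √(vₓ² + v_y²) = √(7.018² + 16.98²) = 18.38 m/s.

18.4 m/s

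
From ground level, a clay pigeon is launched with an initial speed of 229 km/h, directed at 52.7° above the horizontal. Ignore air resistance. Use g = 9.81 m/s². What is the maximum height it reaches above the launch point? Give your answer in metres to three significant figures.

131 m

Convert: 229 km/h = 229/3.6 = 63.61 m/s.
vₓ = 63.61 cos 52.7° = 38.55 m/s; v_y0 = 63.61 sin 52.7° = 50.60 m/s.
At the apex v_y = 0, so H = v_y0²/(2g) = 50.60²/19.62 = 130.5 m.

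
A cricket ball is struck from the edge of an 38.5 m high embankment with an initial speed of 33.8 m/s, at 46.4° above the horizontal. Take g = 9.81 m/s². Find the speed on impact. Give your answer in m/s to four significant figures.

Resolve: vₓ = 33.80 cos 46.4° = 23.31 m/s and v_y0 = 33.80 sin 46.4° = 24.48 m/s.
The projectile lands when y = 38.5 + (24.48) t − ½·9.81·t² = 0. Positive root: t = (24.48 + √(24.48² + 2·9.81·38.5)) / 9.81 = (24.48 + 36.80) / 9.81 = 6.247 s.
Vertical velocity at impact: v_y = v_y0 − g t = 24.48 − 9.81 × 6.247 = −36.80 m/s.
Speed: |v| = √(vₓ² + v_y²) = √(23.31² + 36.80²) = 43.56 m/s.

43.56 m/s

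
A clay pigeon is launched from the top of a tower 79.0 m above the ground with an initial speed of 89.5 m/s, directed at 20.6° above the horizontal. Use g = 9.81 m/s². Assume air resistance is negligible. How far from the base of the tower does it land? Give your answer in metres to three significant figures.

699 m

vₓ = 89.50 cos 20.6° = 83.78 m/s; v_y0 = 89.50 sin 20.6° = 31.49 m/s.
The projectile lands when y = 79.0 + (31.49) t − ½·9.81·t² = 0. Positive root: t = (31.49 + √(31.49² + 2·9.81·79.0)) / 9.81 = (31.49 + 50.41) / 9.81 = 8.349 s.
Horizontal distance: R = vₓ t = 83.78 × 8.349 = 699.5 m.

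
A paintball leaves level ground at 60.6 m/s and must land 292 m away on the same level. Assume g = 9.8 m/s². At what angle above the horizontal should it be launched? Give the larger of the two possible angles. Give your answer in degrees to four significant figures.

From R = (v₀²/g) sin 2θ: sin 2θ = 9.80 × 292 / 3672.4 = 0.7792.
2θ = 51.19° or 180° − 51.19° = 128.8°, so θ = 25.59° or 64.41°.
The larger angle is 64.41°.

64.41°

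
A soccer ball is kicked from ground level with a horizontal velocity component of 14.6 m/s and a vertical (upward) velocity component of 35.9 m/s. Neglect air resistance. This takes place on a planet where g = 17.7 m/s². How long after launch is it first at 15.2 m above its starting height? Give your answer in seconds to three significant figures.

0.480 s

Require v_y0 t − ½ g t² = 15.2, i.e. 8.850 t² − 35.90 t + 15.2 = 0.
Quadratic formula: t = (35.90 ± √750.73) / 17.7 = (35.90 ± 27.40) / 17.7 → t = 0.4803 s or 3.576 s.
The first (ascending) time is 0.4803 s.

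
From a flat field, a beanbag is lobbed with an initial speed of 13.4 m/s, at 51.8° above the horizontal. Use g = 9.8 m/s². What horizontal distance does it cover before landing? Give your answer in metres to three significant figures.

17.8 m

Resolve: vₓ = 13.40 cos 51.8° = 8.287 m/s and v_y0 = 13.40 sin 51.8° = 10.53 m/s.
Flight time T = 2 v_y0 / g = 2.149 s.
Horizontal distance R = vₓ T = 8.287 × 2.149 = 17.81 m.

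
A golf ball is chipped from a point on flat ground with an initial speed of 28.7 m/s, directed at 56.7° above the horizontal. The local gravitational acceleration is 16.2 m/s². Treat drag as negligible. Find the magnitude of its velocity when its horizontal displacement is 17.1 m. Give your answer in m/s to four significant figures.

Components: vₓ = 28.70 cos 56.7° = 15.76 m/s, v_y0 = 28.70 sin 56.7° = 23.99 m/s.
At x = 17.1 m, t = x/vₓ = 17.1/15.76 = 1.085 s.
Vertical velocity there: v_y = v_y0 − g t = 23.99 − 16.2 × 1.085 = 6.407 m/s.
Speed: √(vₓ² + v_y²) = √(15.76² + 6.407²) = 17.01 m/s.

17.01 m/s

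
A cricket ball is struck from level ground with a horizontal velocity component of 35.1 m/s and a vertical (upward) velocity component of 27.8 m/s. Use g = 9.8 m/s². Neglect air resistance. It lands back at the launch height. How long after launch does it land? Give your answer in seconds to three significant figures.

Time of flight on level ground: T = 2 v_y0 / g = 2 × 27.80 / 9.80 = 5.673 s.

5.67 s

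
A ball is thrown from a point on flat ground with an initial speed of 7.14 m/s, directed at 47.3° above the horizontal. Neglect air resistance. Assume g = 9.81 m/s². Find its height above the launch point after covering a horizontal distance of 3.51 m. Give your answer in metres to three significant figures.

1.23 m

vₓ = 7.140 cos 47.3° = 4.842 m/s; v_y0 = 7.140 sin 47.3° = 5.247 m/s.
x = vₓ t ⇒ t = 3.51/4.842 = 0.7249 s.
Height: y = v_y0 t − ½ g t² = 5.247 × 0.7249 − 4.905 × 0.7249² = 3.804 − 2.577 = 1.226 m.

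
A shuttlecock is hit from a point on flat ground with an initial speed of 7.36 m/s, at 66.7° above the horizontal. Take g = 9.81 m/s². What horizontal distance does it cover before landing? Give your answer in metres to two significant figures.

Resolve: vₓ = 7.360 cos 66.7° = 2.911 m/s and v_y0 = 7.360 sin 66.7° = 6.760 m/s.
Flight time T = 2 v_y0 / g = 1.378 s.
Range: R = vₓ T = 2.911 × 1.378 = 4.012 m.

4.0 m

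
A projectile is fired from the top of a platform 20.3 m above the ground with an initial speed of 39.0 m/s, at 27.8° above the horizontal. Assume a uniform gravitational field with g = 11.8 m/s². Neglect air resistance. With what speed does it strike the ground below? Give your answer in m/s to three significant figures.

Horizontal component vₓ = 39.00 cos 27.8° = 34.50 m/s; vertical v_y0 = 39.00 sin 27.8° = 18.19 m/s.
With up positive and y = 0 at the ground: y(t) = 20.3 + (18.19) t − 5.900 t². Setting y = 0 and taking the positive root: t = [18.19 + √(18.19² + 2·11.8·20.3)] / 11.8 = (18.19 + 28.46) / 11.8 = 3.953 s.
Vertical velocity at impact: v_y = v_y0 − g t = 18.19 − 11.8 × 3.953 = −28.46 m/s.
Speed: |v| = √(vₓ² + v_y²) = √(34.50² + 28.46²) = 44.72 m/s.

44.7 m/s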